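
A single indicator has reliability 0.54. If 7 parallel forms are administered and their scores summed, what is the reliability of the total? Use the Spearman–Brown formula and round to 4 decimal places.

ρ_k = kρ / (1 + (k−1)ρ) = 7·0.54 / (1 + 6·0.54) = 3.780 / 4.240 = 0.8915.

0.8915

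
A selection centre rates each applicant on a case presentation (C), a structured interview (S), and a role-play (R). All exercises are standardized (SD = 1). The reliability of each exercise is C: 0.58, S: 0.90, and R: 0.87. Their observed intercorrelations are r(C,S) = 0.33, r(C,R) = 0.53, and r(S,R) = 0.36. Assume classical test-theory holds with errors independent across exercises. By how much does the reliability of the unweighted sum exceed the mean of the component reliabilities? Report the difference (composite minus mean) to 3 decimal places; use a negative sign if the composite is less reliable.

Var(sum) = 3 + 2.44 = 5.44; true-score variance = 2.35 + 2.44 = 4.79; composite reliability = 0.8805.
Mean component reliability = 0.7833.
Difference = 0.8805 − 0.7833 = 0.097.

0.097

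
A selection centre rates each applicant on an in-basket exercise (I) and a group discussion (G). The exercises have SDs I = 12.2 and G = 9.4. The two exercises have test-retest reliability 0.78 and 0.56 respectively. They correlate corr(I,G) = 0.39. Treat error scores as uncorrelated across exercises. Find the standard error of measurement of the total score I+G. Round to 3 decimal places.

Var(total) = 237.2 + 89.4504 = 326.65.
True-score variance = 165.577 + 89.4504 = 255.027, so reliability = 0.7807.
Error variance = 326.65 − 255.027 = 71.6232; SEM = √71.6232 = 8.463.

8.463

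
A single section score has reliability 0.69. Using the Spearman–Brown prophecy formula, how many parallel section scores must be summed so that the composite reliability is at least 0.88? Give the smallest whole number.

k ≥ ρ*(1−ρ₁)/(ρ₁(1−ρ*)) = 0.88·0.31 / (0.69·0.12) = 3.295.
Smallest integer k = 4.

4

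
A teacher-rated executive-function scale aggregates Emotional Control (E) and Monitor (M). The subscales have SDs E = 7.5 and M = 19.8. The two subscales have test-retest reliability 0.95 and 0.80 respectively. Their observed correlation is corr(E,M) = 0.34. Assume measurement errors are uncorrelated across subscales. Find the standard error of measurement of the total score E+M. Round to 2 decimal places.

Var(total) = 448.29 + 100.98 = 549.27.
True-score variance = 367.07 + 100.98 = 468.05, so reliability = 0.8521.
Error variance = 549.27 − 468.05 = 81.2205; SEM = √81.2205 = 9.01.

9.01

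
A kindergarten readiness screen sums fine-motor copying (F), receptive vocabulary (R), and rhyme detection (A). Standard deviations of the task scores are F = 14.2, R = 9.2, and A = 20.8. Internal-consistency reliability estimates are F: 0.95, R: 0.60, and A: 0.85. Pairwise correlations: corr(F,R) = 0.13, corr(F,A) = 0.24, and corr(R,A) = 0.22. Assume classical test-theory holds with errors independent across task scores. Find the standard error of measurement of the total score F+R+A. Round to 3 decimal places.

Var(total) = 718.92 + 259.938 = 978.858.
True-score variance = 610.086 + 259.938 = 870.024, so reliability = 0.8888.
Error variance = 978.858 − 870.024 = 108.834; SEM = √108.834 = 10.432.

10.432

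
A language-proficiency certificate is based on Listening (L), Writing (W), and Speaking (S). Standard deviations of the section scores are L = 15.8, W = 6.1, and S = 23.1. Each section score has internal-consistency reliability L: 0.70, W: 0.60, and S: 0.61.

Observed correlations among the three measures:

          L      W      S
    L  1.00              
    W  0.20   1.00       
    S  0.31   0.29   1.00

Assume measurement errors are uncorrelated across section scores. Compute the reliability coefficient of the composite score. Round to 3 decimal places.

0.745

Var(L+W+S) = 15.8² + 6.1² + 23.1² + 2·[15.8·6.1·0.20 + 15.8·23.1·0.31 + 6.1·23.1·0.29] = 820.46 + 346.567 = 1167.03.
With uncorrelated errors the cross-covariances are all true-score covariance, so they carry over unchanged; only the diagonal terms shrink to ρᵢσᵢ².
True-score variance = [15.8²·0.70 + 6.1²·0.60 + 23.1²·0.61] + 346.567 = 522.576 + 346.567 = 869.144.
Reliability = 869.144 / 1167.03 = 0.745.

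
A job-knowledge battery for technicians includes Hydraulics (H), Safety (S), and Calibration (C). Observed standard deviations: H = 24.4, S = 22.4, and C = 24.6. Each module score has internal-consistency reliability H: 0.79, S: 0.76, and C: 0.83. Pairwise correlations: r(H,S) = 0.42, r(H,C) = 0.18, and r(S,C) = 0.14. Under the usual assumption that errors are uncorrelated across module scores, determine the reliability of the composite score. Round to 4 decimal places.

0.8624

Var(H+S+C) = 24.4² + 22.4² + 24.6² + 2·[24.4·22.4·0.42 + 24.4·24.6·0.18 + 22.4·24.6·0.14] = 1702.28 + 829.488 = 2531.77.
Under uncorrelated errors the observed covariances equal the true-score covariances, so only the own-variance terms attenuate.
True-score variance = [24.4²·0.79 + 22.4²·0.76 + 24.6²·0.83] + 829.488 = 1353.95 + 829.488 = 2183.44.
Reliability = 2183.44 / 2531.77 = 0.8624.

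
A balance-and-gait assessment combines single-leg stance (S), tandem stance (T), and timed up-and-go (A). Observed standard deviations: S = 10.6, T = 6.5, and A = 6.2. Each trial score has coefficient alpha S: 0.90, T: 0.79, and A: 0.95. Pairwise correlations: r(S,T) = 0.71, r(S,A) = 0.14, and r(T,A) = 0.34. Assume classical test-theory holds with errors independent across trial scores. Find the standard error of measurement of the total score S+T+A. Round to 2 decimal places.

4.69

Var(total) = 193.05 + 143.644 = 336.694.
True-score variance = 171.019 + 143.644 = 314.663, so reliability = 0.9346.
Error variance = 336.694 − 314.663 = 22.0305; SEM = √22.0305 = 4.69.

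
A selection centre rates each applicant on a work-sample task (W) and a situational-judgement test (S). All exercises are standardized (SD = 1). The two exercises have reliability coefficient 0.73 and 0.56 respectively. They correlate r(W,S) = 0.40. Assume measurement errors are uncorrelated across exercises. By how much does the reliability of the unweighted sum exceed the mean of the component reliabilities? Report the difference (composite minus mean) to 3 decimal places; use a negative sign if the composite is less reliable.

0.101

Var(sum) = 2 + 0.8 = 2.8; true-score variance = 1.29 + 0.8 = 2.09; composite reliability = 0.7464.
Mean component reliability = 0.6450.
Difference = 0.7464 − 0.6450 = 0.101.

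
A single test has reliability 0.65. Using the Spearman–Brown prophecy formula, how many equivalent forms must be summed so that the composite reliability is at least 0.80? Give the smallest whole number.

3

k ≥ ρ*(1−ρ₁)/(ρ₁(1−ρ*)) = 0.80·0.35 / (0.65·0.20) = 2.154.
Smallest integer k = 3.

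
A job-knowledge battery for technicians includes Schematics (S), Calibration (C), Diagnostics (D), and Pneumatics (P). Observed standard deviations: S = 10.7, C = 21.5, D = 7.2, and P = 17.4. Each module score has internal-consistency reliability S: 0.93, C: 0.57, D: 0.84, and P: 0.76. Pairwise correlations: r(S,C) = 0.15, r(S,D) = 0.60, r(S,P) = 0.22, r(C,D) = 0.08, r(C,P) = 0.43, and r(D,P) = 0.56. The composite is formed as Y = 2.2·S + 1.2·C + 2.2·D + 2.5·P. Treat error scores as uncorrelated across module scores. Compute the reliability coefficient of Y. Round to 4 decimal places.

0.8688

Var(Y) = 2.2²·10.7² + 1.2²·21.5² + 2.2²·7.2² + 2.5²·17.4² + 2·[2.64·10.7·21.5·0.15 + 4.84·10.7·7.2·0.60 + 5.5·10.7·17.4·0.22 + 2.64·21.5·7.2·0.08 + 3·21.5·17.4·0.43 + 5.5·7.2·17.4·0.56] = 3362.93 + 2882.49 = 6245.42.
Under uncorrelated errors the observed covariances equal the true-score covariances, so only the own-variance terms attenuate.
True-score variance = [2.2²·10.7²·0.93 + 1.2²·21.5²·0.57 + 2.2²·7.2²·0.84 + 2.5²·17.4²·0.76] + 2882.49 = 2543.63 + 2882.49 = 5426.12.
Reliability = 5426.12 / 6245.42 = 0.8688.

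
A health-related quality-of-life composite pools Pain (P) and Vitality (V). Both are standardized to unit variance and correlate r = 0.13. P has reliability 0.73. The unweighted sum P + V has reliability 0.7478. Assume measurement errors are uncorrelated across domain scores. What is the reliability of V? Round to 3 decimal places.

Var(P+V) = 2 + 2·0.13 = 2.260.
True-score variance = ρ_P + ρ_V + 2·0.13, so 0.7478 = (0.73 + ρ_V + 0.26) / 2.260.
ρ_V = 0.7478·2.260 − 0.73 − 0.26 = 0.700.

0.700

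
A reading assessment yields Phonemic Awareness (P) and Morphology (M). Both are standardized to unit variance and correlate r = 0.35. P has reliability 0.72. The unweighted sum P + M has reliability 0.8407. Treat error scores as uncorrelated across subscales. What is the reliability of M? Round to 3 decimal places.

0.850

Var(P+M) = 2 + 2·0.35 = 2.700.
True-score variance = ρ_P + ρ_M + 2·0.35, so 0.8407 = (0.72 + ρ_M + 0.70) / 2.700.
ρ_M = 0.8407·2.700 − 0.72 − 0.70 = 0.850.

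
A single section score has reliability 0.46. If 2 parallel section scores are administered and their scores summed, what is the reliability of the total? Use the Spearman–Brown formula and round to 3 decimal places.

ρ_k = kρ / (1 + (k−1)ρ) = 2·0.46 / (1 + 1·0.46) = 0.920 / 1.460 = 0.630.

0.630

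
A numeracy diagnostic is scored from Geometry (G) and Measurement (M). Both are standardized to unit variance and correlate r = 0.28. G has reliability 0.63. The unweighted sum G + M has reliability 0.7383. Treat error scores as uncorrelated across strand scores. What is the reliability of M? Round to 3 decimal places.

Var(G+M) = 2 + 2·0.28 = 2.560.
True-score variance = ρ_G + ρ_M + 2·0.28, so 0.7383 = (0.63 + ρ_M + 0.56) / 2.560.
ρ_M = 0.7383·2.560 − 0.63 − 0.56 = 0.700.

0.700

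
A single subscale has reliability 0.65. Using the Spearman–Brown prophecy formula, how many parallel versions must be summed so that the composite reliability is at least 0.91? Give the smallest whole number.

k ≥ ρ*(1−ρ₁)/(ρ₁(1−ρ*)) = 0.91·0.35 / (0.65·0.09) = 5.444.
Smallest integer k = 6.

6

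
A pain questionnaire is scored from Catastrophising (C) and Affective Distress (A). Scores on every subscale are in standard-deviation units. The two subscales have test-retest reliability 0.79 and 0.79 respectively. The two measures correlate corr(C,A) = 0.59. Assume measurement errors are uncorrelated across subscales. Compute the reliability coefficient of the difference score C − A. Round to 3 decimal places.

0.488

Var(C−A) = 1 + 1 − 2·0.59 = 2 − 1.18 = 0.82.
Under uncorrelated errors the observed covariances equal the true-score covariances, so only the own-variance terms attenuate.
True-score variance = [0.79 + 0.79] − 1.18 = 1.58 − 1.18 = 0.4.
Reliability = 0.4 / 0.82 = 0.488.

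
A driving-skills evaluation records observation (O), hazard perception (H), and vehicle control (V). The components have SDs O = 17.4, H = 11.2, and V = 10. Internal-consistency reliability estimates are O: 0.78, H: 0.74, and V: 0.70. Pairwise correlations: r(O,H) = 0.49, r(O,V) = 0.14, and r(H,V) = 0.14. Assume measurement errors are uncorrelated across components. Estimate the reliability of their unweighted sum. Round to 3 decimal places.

0.838

Var(O+H+V) = 17.4² + 11.2² + 10² + 2·[17.4·11.2·0.49 + 17.4·10·0.14 + 11.2·10·0.14] = 528.2 + 271.062 = 799.262.
With uncorrelated errors the cross-covariances are all true-score covariance, so they carry over unchanged; only the diagonal terms shrink to ρᵢσᵢ².
True-score variance = [17.4²·0.78 + 11.2²·0.74 + 10²·0.70] + 271.062 = 398.978 + 271.062 = 670.041.
Reliability = 670.041 / 799.262 = 0.838.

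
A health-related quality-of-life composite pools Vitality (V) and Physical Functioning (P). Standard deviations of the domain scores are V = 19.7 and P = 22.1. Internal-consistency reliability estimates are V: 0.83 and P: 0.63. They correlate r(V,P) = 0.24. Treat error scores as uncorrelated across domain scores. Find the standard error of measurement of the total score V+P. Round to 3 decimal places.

Var(total) = 876.5 + 208.978 = 1085.48.
True-score variance = 629.813 + 208.978 = 838.791, so reliability = 0.7727.
Error variance = 1085.48 − 838.791 = 246.687; SEM = √246.687 = 15.706.

15.706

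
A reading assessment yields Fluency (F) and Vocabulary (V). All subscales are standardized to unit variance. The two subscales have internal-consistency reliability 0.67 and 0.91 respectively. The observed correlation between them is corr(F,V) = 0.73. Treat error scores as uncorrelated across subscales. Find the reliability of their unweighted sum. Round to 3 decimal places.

Var(F+V) = 2 + 2·[0.73] = 2 + 1.46 = 3.46.
Under uncorrelated errors the observed covariances equal the true-score covariances, so only the own-variance terms attenuate.
True-score variance = [0.67 + 0.91] + 1.46 = 1.58 + 1.46 = 3.04.
Reliability = 3.04 / 3.46 = 0.879.

0.879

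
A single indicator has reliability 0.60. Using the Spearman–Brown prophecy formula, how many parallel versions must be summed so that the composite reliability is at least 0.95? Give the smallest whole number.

k ≥ ρ*(1−ρ₁)/(ρ₁(1−ρ*)) = 0.95·0.40 / (0.60·0.05) = 12.667.
Smallest integer k = 13.

13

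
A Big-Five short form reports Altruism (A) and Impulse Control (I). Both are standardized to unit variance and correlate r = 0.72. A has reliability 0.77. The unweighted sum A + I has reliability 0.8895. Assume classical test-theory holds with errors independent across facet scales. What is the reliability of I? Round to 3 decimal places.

0.850

Var(A+I) = 2 + 2·0.72 = 3.440.
True-score variance = ρ_A + ρ_I + 2·0.72, so 0.8895 = (0.77 + ρ_I + 1.44) / 3.440.
ρ_I = 0.8895·3.440 − 0.77 − 1.44 = 0.850.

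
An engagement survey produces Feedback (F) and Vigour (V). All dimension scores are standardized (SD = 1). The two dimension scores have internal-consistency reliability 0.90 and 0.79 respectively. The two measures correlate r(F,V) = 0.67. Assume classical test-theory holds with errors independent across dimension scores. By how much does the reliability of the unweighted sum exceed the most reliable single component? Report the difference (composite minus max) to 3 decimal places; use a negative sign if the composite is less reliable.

Var(sum) = 2 + 1.34 = 3.34; true-score variance = 1.69 + 1.34 = 3.03; composite reliability = 0.9072.
Max component reliability = 0.9000.
Difference = 0.9072 − 0.9000 = 0.007.

0.007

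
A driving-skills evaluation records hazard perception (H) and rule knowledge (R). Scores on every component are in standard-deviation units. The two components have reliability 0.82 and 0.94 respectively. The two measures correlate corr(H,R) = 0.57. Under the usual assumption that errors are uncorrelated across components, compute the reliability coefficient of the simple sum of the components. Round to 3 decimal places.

Var(H+R) = 2 + 2·[0.57] = 2 + 1.14 = 3.14.
With uncorrelated errors the cross-covariances are all true-score covariance, so they carry over unchanged; only the diagonal terms shrink to ρᵢσᵢ².
True-score variance = [0.82 + 0.94] + 1.14 = 1.76 + 1.14 = 2.9.
Reliability = 2.9 / 3.14 = 0.924.

0.924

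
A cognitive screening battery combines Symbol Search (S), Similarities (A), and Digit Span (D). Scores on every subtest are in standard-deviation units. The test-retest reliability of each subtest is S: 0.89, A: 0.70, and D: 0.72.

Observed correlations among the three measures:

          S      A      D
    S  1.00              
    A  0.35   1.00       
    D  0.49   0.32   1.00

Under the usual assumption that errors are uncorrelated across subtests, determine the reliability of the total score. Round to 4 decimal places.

0.8703

Var(S+A+D) = 3 + 2·[0.35 + 0.49 + 0.32] = 3 + 2.32 = 5.32.
Because errors are independent across components, Cov(Tᵢ,Tⱼ) = Cov(Xᵢ,Xⱼ); the off-diagonal part of the true-score variance is the same as above.
True-score variance = [0.89 + 0.70 + 0.72] + 2.32 = 2.31 + 2.32 = 4.63.
Reliability = 4.63 / 5.32 = 0.8703.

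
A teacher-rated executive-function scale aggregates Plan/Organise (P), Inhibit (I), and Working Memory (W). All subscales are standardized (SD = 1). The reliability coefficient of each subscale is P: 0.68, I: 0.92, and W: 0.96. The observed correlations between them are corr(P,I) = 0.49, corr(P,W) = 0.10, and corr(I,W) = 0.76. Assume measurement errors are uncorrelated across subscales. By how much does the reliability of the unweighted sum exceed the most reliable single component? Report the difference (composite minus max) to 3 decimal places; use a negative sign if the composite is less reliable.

Var(sum) = 3 + 2.7 = 5.7; true-score variance = 2.56 + 2.7 = 5.26; composite reliability = 0.9228.
Max component reliability = 0.9600.
Difference = 0.9228 − 0.9600 = -0.037.

-0.037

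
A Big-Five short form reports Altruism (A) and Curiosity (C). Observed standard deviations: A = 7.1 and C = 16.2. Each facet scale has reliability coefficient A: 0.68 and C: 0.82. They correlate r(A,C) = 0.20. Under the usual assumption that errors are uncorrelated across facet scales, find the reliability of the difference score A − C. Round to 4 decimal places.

Var(A−C) = 7.1² + 16.2² − 2·7.1·16.2·0.20 = 312.85 − 46.008 = 266.842.
With uncorrelated errors the cross-covariances are all true-score covariance, so they carry over unchanged; only the diagonal terms shrink to ρᵢσᵢ².
True-score variance = [7.1²·0.68 + 16.2²·0.82] − 46.008 = 249.48 − 46.008 = 203.472.
Reliability = 203.472 / 266.842 = 0.7625.

0.7625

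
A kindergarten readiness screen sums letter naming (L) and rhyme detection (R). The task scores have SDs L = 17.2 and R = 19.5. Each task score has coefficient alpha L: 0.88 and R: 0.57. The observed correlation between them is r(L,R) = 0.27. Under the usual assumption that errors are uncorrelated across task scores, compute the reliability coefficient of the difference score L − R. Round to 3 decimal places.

0.598

Var(L−R) = 17.2² + 19.5² − 2·17.2·19.5·0.27 = 676.09 − 181.116 = 494.974.
With uncorrelated errors the cross-covariances are all true-score covariance, so they carry over unchanged; only the diagonal terms shrink to ρᵢσᵢ².
True-score variance = [17.2²·0.88 + 19.5²·0.57] − 181.116 = 477.082 − 181.116 = 295.966.
Reliability = 295.966 / 494.974 = 0.598.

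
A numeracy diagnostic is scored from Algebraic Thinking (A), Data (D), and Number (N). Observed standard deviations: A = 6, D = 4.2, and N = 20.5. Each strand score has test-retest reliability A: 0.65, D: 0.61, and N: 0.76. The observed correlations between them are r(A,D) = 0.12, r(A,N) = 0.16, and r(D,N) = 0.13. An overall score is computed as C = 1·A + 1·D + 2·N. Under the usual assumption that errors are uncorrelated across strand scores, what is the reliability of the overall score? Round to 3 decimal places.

0.773

Var(C) = 6² + 4.2² + 2²·20.5² + 2·[6·4.2·0.12 + 2·6·20.5·0.16 + 2·4.2·20.5·0.13] = 1734.64 + 129.54 = 1864.18.
With uncorrelated errors the cross-covariances are all true-score covariance, so they carry over unchanged; only the diagonal terms shrink to ρᵢσᵢ².
True-score variance = [6²·0.65 + 4.2²·0.61 + 2²·20.5²·0.76] + 129.54 = 1311.72 + 129.54 = 1441.26.
Reliability = 1441.26 / 1864.18 = 0.773.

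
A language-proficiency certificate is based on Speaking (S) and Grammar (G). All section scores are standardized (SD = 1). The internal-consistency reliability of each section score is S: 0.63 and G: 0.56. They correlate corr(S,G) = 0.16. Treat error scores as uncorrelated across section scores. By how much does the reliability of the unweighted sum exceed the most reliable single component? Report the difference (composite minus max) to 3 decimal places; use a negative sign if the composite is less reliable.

Var(sum) = 2 + 0.32 = 2.32; true-score variance = 1.19 + 0.32 = 1.51; composite reliability = 0.6509.
Max component reliability = 0.6300.
Difference = 0.6509 − 0.6300 = 0.021.

0.021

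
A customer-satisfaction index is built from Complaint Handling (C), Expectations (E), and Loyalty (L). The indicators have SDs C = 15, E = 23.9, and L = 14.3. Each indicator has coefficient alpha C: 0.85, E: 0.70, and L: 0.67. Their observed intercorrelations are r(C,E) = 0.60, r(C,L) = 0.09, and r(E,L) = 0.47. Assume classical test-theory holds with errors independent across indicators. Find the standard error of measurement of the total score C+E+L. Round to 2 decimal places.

16.51

Var(total) = 1000.7 + 790.074 = 1790.77.
True-score variance = 728.105 + 790.074 = 1518.18, so reliability = 0.8478.
Error variance = 1790.77 − 1518.18 = 272.595; SEM = √272.595 = 16.51.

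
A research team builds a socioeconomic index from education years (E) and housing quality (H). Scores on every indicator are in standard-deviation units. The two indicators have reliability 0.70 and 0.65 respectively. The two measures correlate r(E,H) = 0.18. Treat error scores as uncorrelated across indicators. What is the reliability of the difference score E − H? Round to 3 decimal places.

0.604

Var(E−H) = 1 + 1 − 2·0.18 = 2 − 0.36 = 1.64.
Under uncorrelated errors the observed covariances equal the true-score covariances, so only the own-variance terms attenuate.
True-score variance = [0.70 + 0.65] − 0.36 = 1.35 − 0.36 = 0.99.
Reliability = 0.99 / 1.64 = 0.604.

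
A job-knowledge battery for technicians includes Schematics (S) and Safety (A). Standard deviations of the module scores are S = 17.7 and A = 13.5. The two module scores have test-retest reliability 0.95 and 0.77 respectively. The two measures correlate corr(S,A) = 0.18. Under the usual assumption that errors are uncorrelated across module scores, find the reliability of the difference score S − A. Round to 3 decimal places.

0.859

Var(S−A) = 17.7² + 13.5² − 2·17.7·13.5·0.18 = 495.54 − 86.022 = 409.518.
With uncorrelated errors the cross-covariances are all true-score covariance, so they carry over unchanged; only the diagonal terms shrink to ρᵢσᵢ².
True-score variance = [17.7²·0.95 + 13.5²·0.77] − 86.022 = 437.958 − 86.022 = 351.936.
Reliability = 351.936 / 409.518 = 0.859.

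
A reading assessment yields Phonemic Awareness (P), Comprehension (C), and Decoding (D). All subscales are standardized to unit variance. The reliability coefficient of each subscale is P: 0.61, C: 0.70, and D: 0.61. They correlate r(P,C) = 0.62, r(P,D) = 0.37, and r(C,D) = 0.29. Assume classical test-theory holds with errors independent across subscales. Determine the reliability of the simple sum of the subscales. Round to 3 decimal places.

0.806

Var(P+C+D) = 3 + 2·[0.62 + 0.37 + 0.29] = 3 + 2.56 = 5.56.
Because errors are independent across components, Cov(Tᵢ,Tⱼ) = Cov(Xᵢ,Xⱼ); the off-diagonal part of the true-score variance is the same as above.
True-score variance = [0.61 + 0.70 + 0.61] + 2.56 = 1.92 + 2.56 = 4.48.
Reliability = 4.48 / 5.56 = 0.806.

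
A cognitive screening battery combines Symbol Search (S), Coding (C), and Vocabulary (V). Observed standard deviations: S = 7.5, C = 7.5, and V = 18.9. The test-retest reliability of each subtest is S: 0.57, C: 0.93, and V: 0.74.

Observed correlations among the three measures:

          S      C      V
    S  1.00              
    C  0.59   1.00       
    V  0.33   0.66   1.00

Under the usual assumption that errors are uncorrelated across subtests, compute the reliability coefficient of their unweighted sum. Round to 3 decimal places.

0.852

Var(S+C+V) = 7.5² + 7.5² + 18.9² + 2·[7.5·7.5·0.59 + 7.5·18.9·0.33 + 7.5·18.9·0.66] = 469.71 + 347.04 = 816.75.
Because errors are independent across components, Cov(Tᵢ,Tⱼ) = Cov(Xᵢ,Xⱼ); the off-diagonal part of the true-score variance is the same as above.
True-score variance = [7.5²·0.57 + 7.5²·0.93 + 18.9²·0.74] + 347.04 = 348.71 + 347.04 = 695.75.
Reliability = 695.75 / 816.75 = 0.852.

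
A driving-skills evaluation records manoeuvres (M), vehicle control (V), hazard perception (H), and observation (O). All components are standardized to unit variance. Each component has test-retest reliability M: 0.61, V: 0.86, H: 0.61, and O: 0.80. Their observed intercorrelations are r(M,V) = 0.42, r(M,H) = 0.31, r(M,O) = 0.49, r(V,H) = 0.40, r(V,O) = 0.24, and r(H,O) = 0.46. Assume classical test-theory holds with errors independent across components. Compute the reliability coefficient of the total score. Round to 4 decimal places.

0.8704

Var(M+V+H+O) = 4 + 2·[0.42 + 0.31 + 0.49 + 0.40 + 0.24 + 0.46] = 4 + 4.64 = 8.64.
With uncorrelated errors the cross-covariances are all true-score covariance, so they carry over unchanged; only the diagonal terms shrink to ρᵢσᵢ².
True-score variance = [0.61 + 0.86 + 0.61 + 0.80] + 4.64 = 2.88 + 4.64 = 7.52.
Reliability = 7.52 / 8.64 = 0.8704.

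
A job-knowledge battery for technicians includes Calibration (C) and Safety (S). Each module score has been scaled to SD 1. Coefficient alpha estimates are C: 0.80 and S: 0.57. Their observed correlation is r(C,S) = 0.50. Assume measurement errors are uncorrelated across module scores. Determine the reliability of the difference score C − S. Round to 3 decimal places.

Var(C−S) = 1 + 1 − 2·0.50 = 2 − 1 = 1.
Because errors are independent across components, Cov(Tᵢ,Tⱼ) = Cov(Xᵢ,Xⱼ); the off-diagonal part of the true-score variance is the same as above.
True-score variance = [0.80 + 0.57] − 1 = 1.37 − 1 = 0.37.
Reliability = 0.37 / 1 = 0.370.

0.370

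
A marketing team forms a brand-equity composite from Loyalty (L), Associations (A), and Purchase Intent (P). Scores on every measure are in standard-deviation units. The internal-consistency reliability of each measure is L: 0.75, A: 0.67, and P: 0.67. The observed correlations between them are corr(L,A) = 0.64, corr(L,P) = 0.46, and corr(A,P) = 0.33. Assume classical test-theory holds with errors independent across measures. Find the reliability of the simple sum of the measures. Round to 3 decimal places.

Var(L+A+P) = 3 + 2·[0.64 + 0.46 + 0.33] = 3 + 2.86 = 5.86.
With uncorrelated errors the cross-covariances are all true-score covariance, so they carry over unchanged; only the diagonal terms shrink to ρᵢσᵢ².
True-score variance = [0.75 + 0.67 + 0.67] + 2.86 = 2.09 + 2.86 = 4.95.
Reliability = 4.95 / 5.86 = 0.845.

0.845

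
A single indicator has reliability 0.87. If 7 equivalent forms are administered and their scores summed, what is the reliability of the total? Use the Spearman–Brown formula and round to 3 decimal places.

0.979

ρ_k = kρ / (1 + (k−1)ρ) = 7·0.87 / (1 + 6·0.87) = 6.090 / 6.220 = 0.979.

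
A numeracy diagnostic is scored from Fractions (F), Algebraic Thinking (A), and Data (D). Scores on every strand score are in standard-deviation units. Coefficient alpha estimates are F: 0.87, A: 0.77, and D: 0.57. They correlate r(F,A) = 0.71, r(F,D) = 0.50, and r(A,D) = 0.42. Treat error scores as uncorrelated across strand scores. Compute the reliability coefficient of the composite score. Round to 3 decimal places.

Var(F+A+D) = 3 + 2·[0.71 + 0.50 + 0.42] = 3 + 3.26 = 6.26.
Under uncorrelated errors the observed covariances equal the true-score covariances, so only the own-variance terms attenuate.
True-score variance = [0.87 + 0.77 + 0.57] + 3.26 = 2.21 + 3.26 = 5.47.
Reliability = 5.47 / 6.26 = 0.874.

0.874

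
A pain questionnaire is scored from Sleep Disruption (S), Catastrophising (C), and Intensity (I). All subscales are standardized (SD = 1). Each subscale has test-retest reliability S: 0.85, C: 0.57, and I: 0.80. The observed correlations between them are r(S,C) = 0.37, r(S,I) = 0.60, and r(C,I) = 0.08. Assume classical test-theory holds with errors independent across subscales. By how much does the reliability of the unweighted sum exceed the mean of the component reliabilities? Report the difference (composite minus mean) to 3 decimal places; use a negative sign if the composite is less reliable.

Var(sum) = 3 + 2.1 = 5.1; true-score variance = 2.22 + 2.1 = 4.32; composite reliability = 0.8471.
Mean component reliability = 0.7400.
Difference = 0.8471 − 0.7400 = 0.107.

0.107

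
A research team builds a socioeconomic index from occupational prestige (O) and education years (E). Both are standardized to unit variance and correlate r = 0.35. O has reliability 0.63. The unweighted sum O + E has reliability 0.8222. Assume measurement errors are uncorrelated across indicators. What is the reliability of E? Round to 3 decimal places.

0.890

Var(O+E) = 2 + 2·0.35 = 2.700.
True-score variance = ρ_O + ρ_E + 2·0.35, so 0.8222 = (0.63 + ρ_E + 0.70) / 2.700.
ρ_E = 0.8222·2.700 − 0.63 − 0.70 = 0.890.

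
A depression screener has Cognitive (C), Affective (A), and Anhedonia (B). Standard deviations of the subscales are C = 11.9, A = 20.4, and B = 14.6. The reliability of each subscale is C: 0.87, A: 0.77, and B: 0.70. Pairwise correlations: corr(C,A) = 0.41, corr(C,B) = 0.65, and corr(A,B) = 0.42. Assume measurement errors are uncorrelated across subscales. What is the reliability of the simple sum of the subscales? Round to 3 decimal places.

Var(C+A+B) = 11.9² + 20.4² + 14.6² + 2·[11.9·20.4·0.41 + 11.9·14.6·0.65 + 20.4·14.6·0.42] = 770.93 + 675.111 = 1446.04.
Under uncorrelated errors the observed covariances equal the true-score covariances, so only the own-variance terms attenuate.
True-score variance = [11.9²·0.87 + 20.4²·0.77 + 14.6²·0.70] + 675.111 = 592.856 + 675.111 = 1267.97.
Reliability = 1267.97 / 1446.04 = 0.877.

0.877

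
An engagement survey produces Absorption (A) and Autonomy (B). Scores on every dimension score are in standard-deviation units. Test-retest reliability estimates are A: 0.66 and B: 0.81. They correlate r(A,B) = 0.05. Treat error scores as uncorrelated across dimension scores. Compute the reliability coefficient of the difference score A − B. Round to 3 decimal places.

0.721

Var(A−B) = 1 + 1 − 2·0.05 = 2 − 0.1 = 1.9.
With uncorrelated errors the cross-covariances are all true-score covariance, so they carry over unchanged; only the diagonal terms shrink to ρᵢσᵢ².
True-score variance = [0.66 + 0.81] − 0.1 = 1.47 − 0.1 = 1.37.
Reliability = 1.37 / 1.9 = 0.721.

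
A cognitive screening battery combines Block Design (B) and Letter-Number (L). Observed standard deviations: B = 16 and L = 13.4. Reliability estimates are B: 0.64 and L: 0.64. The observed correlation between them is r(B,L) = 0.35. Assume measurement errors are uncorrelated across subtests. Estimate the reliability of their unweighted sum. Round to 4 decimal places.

Var(B+L) = 16² + 13.4² + 2·[16·13.4·0.35] = 435.56 + 150.08 = 585.64.
With uncorrelated errors the cross-covariances are all true-score covariance, so they carry over unchanged; only the diagonal terms shrink to ρᵢσᵢ².
True-score variance = [16²·0.64 + 13.4²·0.64] + 150.08 = 278.758 + 150.08 = 428.838.
Reliability = 428.838 / 585.64 = 0.7323.

0.7323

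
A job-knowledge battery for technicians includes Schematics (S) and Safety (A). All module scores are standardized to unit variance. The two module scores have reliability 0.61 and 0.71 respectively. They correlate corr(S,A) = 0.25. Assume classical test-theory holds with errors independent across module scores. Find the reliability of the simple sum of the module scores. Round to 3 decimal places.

Var(S+A) = 2 + 2·[0.25] = 2 + 0.5 = 2.5.
Under uncorrelated errors the observed covariances equal the true-score covariances, so only the own-variance terms attenuate.
True-score variance = [0.61 + 0.71] + 0.5 = 1.32 + 0.5 = 1.82.
Reliability = 1.82 / 2.5 = 0.728.

0.728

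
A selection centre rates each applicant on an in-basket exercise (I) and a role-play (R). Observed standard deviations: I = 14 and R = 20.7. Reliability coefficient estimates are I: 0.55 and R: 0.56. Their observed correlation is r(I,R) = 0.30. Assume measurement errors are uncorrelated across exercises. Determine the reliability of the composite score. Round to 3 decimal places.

0.653

Var(I+R) = 14² + 20.7² + 2·[14·20.7·0.30] = 624.49 + 173.88 = 798.37.
With uncorrelated errors the cross-covariances are all true-score covariance, so they carry over unchanged; only the diagonal terms shrink to ρᵢσᵢ².
True-score variance = [14²·0.55 + 20.7²·0.56] + 173.88 = 347.754 + 173.88 = 521.634.
Reliability = 521.634 / 798.37 = 0.653.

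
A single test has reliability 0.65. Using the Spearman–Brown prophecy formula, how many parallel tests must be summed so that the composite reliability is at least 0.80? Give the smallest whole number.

k ≥ ρ*(1−ρ₁)/(ρ₁(1−ρ*)) = 0.80·0.35 / (0.65·0.20) = 2.154.
Smallest integer k = 3.

3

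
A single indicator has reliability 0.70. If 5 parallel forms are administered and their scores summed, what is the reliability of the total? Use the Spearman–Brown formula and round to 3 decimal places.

ρ_k = kρ / (1 + (k−1)ρ) = 5·0.70 / (1 + 4·0.70) = 3.500 / 3.800 = 0.921.

0.921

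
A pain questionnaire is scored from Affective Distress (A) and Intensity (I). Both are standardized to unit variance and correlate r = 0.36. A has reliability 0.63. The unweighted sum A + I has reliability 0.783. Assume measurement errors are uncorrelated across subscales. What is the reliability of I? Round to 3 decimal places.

0.780

Var(A+I) = 2 + 2·0.36 = 2.720.
True-score variance = ρ_A + ρ_I + 2·0.36, so 0.783 = (0.63 + ρ_I + 0.72) / 2.720.
ρ_I = 0.783·2.720 − 0.63 − 0.72 = 0.780.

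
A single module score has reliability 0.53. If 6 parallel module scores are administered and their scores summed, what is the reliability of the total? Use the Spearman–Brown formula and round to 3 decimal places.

0.871

ρ_k = kρ / (1 + (k−1)ρ) = 6·0.53 / (1 + 5·0.53) = 3.180 / 3.650 = 0.871.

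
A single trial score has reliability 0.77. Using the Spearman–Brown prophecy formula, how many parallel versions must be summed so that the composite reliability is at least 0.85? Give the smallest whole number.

2

k ≥ ρ*(1−ρ₁)/(ρ₁(1−ρ*)) = 0.85·0.23 / (0.77·0.15) = 1.693.
Smallest integer k = 2.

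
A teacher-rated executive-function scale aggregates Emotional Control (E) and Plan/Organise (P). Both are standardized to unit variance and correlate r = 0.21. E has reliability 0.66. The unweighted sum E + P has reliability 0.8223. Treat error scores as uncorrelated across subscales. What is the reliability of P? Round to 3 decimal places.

0.910

Var(E+P) = 2 + 2·0.21 = 2.420.
True-score variance = ρ_E + ρ_P + 2·0.21, so 0.8223 = (0.66 + ρ_P + 0.42) / 2.420.
ρ_P = 0.8223·2.420 − 0.66 − 0.42 = 0.910.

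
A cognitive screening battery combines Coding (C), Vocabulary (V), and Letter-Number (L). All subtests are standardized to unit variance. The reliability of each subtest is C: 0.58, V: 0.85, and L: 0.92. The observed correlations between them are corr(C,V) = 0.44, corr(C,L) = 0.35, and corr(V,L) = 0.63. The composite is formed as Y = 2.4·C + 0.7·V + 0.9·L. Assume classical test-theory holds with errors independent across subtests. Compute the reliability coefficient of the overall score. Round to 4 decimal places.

Var(Y) = 2.4² + 0.7² + 0.9² + 2·[1.68·0.44 + 2.16·0.35 + 0.63·0.63] = 7.06 + 3.7842 = 10.8442.
Because errors are independent across components, Cov(Tᵢ,Tⱼ) = Cov(Xᵢ,Xⱼ); the off-diagonal part of the true-score variance is the same as above.
True-score variance = [2.4²·0.58 + 0.7²·0.85 + 0.9²·0.92] + 3.7842 = 4.5025 + 3.7842 = 8.2867.
Reliability = 8.2867 / 10.8442 = 0.7642.

0.7642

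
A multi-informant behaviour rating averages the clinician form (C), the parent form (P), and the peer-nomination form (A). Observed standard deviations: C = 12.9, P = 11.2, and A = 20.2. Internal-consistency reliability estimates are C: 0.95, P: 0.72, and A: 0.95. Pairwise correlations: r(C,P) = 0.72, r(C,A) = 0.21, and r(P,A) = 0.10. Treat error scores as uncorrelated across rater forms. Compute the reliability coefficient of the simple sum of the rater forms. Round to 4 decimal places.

Var(C+P+A) = 12.9² + 11.2² + 20.2² + 2·[12.9·11.2·0.72 + 12.9·20.2·0.21 + 11.2·20.2·0.10] = 699.89 + 362.743 = 1062.63.
With uncorrelated errors the cross-covariances are all true-score covariance, so they carry over unchanged; only the diagonal terms shrink to ρᵢσᵢ².
True-score variance = [12.9²·0.95 + 11.2²·0.72 + 20.2²·0.95] + 362.743 = 636.044 + 362.743 = 998.787.
Reliability = 998.787 / 1062.63 = 0.9399.

0.9399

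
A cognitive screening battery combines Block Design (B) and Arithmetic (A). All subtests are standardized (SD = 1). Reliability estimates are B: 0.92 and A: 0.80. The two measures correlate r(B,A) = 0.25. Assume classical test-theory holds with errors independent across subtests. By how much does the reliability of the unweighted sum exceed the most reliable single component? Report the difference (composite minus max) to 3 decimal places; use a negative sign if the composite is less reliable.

Var(sum) = 2 + 0.5 = 2.5; true-score variance = 1.72 + 0.5 = 2.22; composite reliability = 0.8880.
Max component reliability = 0.9200.
Difference = 0.8880 − 0.9200 = -0.032.

-0.032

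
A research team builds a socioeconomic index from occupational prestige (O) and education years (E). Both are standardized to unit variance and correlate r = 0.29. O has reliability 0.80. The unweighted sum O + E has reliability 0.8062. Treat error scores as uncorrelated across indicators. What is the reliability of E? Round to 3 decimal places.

0.700

Var(O+E) = 2 + 2·0.29 = 2.580.
True-score variance = ρ_O + ρ_E + 2·0.29, so 0.8062 = (0.80 + ρ_E + 0.58) / 2.580.
ρ_E = 0.8062·2.580 − 0.80 − 0.58 = 0.700.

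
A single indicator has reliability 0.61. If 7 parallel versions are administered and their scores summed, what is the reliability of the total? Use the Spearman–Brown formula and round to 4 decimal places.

0.9163

ρ_k = kρ / (1 + (k−1)ρ) = 7·0.61 / (1 + 6·0.61) = 4.270 / 4.660 = 0.9163.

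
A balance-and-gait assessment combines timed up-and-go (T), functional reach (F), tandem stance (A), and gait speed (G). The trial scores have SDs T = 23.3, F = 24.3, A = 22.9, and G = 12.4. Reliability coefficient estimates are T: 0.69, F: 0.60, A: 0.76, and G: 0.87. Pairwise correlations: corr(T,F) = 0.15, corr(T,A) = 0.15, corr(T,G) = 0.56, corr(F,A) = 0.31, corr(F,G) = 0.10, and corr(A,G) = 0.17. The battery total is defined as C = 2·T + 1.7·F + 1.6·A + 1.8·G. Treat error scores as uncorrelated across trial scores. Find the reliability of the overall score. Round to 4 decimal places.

0.8141

Var(C) = 2²·23.3² + 1.7²·24.3² + 1.6²·22.9² + 1.8²·12.4² + 2·[3.4·23.3·24.3·0.15 + 3.2·23.3·22.9·0.15 + 3.6·23.3·12.4·0.56 + 2.72·24.3·22.9·0.31 + 3.06·24.3·12.4·0.10 + 2.88·22.9·12.4·0.17] = 5718.75 + 3655.56 = 9374.31.
Under uncorrelated errors the observed covariances equal the true-score covariances, so only the own-variance terms attenuate.
True-score variance = [2²·23.3²·0.69 + 1.7²·24.3²·0.60 + 1.6²·22.9²·0.76 + 1.8²·12.4²·0.87] + 3655.56 = 3976 + 3655.56 = 7631.56.
Reliability = 7631.56 / 9374.31 = 0.8141.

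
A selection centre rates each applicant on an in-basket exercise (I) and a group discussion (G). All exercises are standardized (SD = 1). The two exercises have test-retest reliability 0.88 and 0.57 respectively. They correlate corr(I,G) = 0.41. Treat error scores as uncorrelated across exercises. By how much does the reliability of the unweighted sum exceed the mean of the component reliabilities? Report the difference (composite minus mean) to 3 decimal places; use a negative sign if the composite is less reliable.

0.080

Var(sum) = 2 + 0.82 = 2.82; true-score variance = 1.45 + 0.82 = 2.27; composite reliability = 0.8050.
Mean component reliability = 0.7250.
Difference = 0.8050 − 0.7250 = 0.080.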